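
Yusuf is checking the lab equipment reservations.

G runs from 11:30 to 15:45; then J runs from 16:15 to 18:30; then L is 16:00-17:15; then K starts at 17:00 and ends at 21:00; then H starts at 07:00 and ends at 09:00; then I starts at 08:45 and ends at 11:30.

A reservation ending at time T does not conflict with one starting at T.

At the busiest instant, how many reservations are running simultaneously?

3

Sort all start/end points and keep a running count:
07:00 start H → 1
08:45 start I → 2
09:00 end H → 1
11:30 end I → 0
11:30 start G → 1
15:45 end G → 0
16:00 start L → 1
16:15 start J → 2
17:00 start K → 3
17:15 end L → 2
18:30 end J → 1
21:00 end K → 0
Peak is 3, at 17:00 (J, K, L).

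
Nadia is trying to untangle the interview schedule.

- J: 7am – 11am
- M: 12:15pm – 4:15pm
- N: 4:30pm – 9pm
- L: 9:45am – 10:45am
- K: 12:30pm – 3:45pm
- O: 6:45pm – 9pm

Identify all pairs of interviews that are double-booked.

Sorted by start: J, L, M, K, N, O.
L starts before J ends → J and L overlap.
M starts after J ends, so nothing later overlaps J either.
M starts after L ends, so nothing later overlaps L either.
K starts before M ends → M and K overlap.
N starts after M ends, so nothing later overlaps M either.
N starts after K ends, so nothing later overlaps K either.
O starts before N ends → N and O overlap.

J & L, K & M, N & O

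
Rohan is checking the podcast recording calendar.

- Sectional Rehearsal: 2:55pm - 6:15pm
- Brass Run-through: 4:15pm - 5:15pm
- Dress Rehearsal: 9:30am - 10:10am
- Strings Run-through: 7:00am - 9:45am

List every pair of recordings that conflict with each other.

Sorted by start: Strings Run-through, Dress Rehearsal, Sectional Rehearsal, Brass Run-through.
Dress Rehearsal starts before Strings Run-through ends → Strings Run-through and Dress Rehearsal overlap.
Sectional Rehearsal starts after Strings Run-through ends — done with Strings Run-through.
Sectional Rehearsal starts after Dress Rehearsal ends — done with Dress Rehearsal.
Brass Run-through starts before Sectional Rehearsal ends → Sectional Rehearsal and Brass Run-through overlap.

Brass Run-through & Sectional Rehearsal, Dress Rehearsal & Strings Run-through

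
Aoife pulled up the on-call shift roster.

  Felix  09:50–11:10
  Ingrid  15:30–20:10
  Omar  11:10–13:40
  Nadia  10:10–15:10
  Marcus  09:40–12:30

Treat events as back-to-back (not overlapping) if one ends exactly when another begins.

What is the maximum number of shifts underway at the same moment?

3

Sweep the timeline, counting +1 at each start and −1 at each end (ends before starts at a tie):
09:40 start Marcus → 1
09:50 start Felix → 2
10:10 start Nadia → 3
11:10 end Felix → 2
11:10 start Omar → 3
12:30 end Marcus → 2
13:40 end Omar → 1
15:10 end Nadia → 0
15:30 start Ingrid → 1
20:10 end Ingrid → 0
Peak is 3, at 10:10 (Felix, Marcus, Nadia).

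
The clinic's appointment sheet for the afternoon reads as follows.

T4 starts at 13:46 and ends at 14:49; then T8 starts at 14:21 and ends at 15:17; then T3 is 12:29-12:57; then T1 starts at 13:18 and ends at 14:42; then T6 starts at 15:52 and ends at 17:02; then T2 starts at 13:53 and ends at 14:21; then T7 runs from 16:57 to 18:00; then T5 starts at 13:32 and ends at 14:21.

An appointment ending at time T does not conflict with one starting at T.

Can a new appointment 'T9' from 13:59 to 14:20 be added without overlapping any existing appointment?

No — it overlaps T1, T2, T4, T5

T3: ends 12:57 at or before T9 starts 13:59 → clear.
T1: starts 13:18 before T9 ends 14:20, and ends 14:42 after T9 starts 13:59 → overlap.
T5: starts 13:32 before T9 ends 14:20, and ends 14:21 after T9 starts 13:59 → overlap.
T4: starts 13:46 before T9 ends 14:20, and ends 14:49 after T9 starts 13:59 → overlap.
T2: starts 13:53 before T9 ends 14:20, and ends 14:21 after T9 starts 13:59 → overlap.
T8: starts 14:21 at or after T9 ends 14:20 → clear.
T6: starts 15:52 at or after T9 ends 14:20 → clear.
T7: starts 16:57 at or after T9 ends 14:20 → clear.
T9 overlaps T1, T2, T4, T5.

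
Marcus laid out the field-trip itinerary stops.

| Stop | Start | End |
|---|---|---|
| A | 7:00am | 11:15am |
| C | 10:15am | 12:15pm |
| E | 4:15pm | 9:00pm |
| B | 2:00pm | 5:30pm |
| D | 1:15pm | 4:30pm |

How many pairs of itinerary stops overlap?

4

Check each pair: they overlap iff neither finishes before the other starts.
Sorted by start: A, C, D, B, E.
C starts before A ends → A and C overlap.
D starts after A ends — done with A.
D starts after C ends — done with C.
B starts before D ends → D and B overlap.
E starts before D ends → D and E overlap.
E starts before B ends → B and E overlap.
Overlapping pairs: A & C, B & D, B & E, D & E — 4 in total.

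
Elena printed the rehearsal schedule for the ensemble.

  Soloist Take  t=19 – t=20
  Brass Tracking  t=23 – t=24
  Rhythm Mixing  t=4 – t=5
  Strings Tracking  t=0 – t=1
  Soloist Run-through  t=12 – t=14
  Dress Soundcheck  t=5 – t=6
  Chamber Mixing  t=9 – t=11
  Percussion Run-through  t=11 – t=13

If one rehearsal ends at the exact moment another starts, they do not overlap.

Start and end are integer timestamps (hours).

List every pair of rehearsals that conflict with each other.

Sorted by start: Strings Tracking, Rhythm Mixing, Dress Soundcheck, Chamber Mixing, Percussion Run-through, Soloist Run-through, Soloist Take, Brass Tracking.
Rhythm Mixing starts after Strings Tracking ends; Strings Tracking is clear from here.
Dress Soundcheck starts exactly when Rhythm Mixing ends (back-to-back, no overlap); Rhythm Mixing is clear from here.
Chamber Mixing starts after Dress Soundcheck ends; Dress Soundcheck is clear from here.
Percussion Run-through starts exactly when Chamber Mixing ends (back-to-back, no overlap); Chamber Mixing is clear from here.
Soloist Run-through starts before Percussion Run-through ends → Percussion Run-through and Soloist Run-through overlap.
Soloist Take starts after Percussion Run-through ends; Percussion Run-through is clear from here.
Soloist Take starts after Soloist Run-through ends; Soloist Run-through is clear from here.
Brass Tracking starts after Soloist Take ends.

Percussion Run-through & Soloist Run-through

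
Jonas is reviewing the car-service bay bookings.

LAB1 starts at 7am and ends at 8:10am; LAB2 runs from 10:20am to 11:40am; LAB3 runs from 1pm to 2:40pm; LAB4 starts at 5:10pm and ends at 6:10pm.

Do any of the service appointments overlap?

No

Sorted by start: LAB1, LAB2, LAB3, LAB4.
LAB2 starts after LAB1 ends, so LAB1 has no further overlaps.
LAB3 starts after LAB2 ends, so LAB2 has no further overlaps.
LAB4 starts after LAB3 ends.
Every pair is clear; the schedule has no overlaps.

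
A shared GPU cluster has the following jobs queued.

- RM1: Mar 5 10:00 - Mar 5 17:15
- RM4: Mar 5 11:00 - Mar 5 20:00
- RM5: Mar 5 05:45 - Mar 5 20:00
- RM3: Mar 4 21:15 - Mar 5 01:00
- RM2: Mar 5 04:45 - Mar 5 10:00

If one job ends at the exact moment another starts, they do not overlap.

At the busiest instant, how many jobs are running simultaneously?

3

Sweep the timeline, counting +1 at each start and −1 at each end (ends before starts at a tie):
Mar 4 21:15 start RM3 → 1
Mar 5 01:00 end RM3 → 0
Mar 5 04:45 start RM2 → 1
Mar 5 05:45 start RM5 → 2
Mar 5 10:00 end RM2 → 1
Mar 5 10:00 start RM1 → 2
Mar 5 11:00 start RM4 → 3
Mar 5 17:15 end RM1 → 2
Mar 5 20:00 end RM4 → 1
Mar 5 20:00 end RM5 → 0
Peak is 3, at Mar 5 11:00 (RM1, RM4, RM5).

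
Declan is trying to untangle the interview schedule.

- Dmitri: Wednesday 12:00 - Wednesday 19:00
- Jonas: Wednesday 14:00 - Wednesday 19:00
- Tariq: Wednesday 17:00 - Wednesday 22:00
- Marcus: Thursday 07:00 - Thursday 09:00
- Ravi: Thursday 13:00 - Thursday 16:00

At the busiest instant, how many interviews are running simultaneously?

3

Sweep the timeline, counting +1 at each start and −1 at each end (ends before starts at a tie):
Wednesday 12:00 start Dmitri → 1
Wednesday 14:00 start Jonas → 2
Wednesday 17:00 start Tariq → 3
Wednesday 19:00 end Dmitri → 2
Wednesday 19:00 end Jonas → 1
Wednesday 22:00 end Tariq → 0
Thursday 07:00 start Marcus → 1
Thursday 09:00 end Marcus → 0
Thursday 13:00 start Ravi → 1
Thursday 16:00 end Ravi → 0
Peak is 3, at Wednesday 17:00 (Dmitri, Jonas, Tariq).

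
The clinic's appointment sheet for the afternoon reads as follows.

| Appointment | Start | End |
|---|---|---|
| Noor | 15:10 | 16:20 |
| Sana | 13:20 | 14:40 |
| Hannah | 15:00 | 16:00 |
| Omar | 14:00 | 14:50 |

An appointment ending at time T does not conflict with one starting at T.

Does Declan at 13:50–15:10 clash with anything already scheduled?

Yes — it overlaps Hannah, Omar, Sana

Sana: starts 13:20 before Declan ends 15:10, and ends 14:40 after Declan starts 13:50 → overlap.
Omar: starts 14:00 before Declan ends 15:10, and ends 14:50 after Declan starts 13:50 → overlap.
Hannah: starts 15:00 before Declan ends 15:10, and ends 16:00 after Declan starts 13:50 → overlap.
Noor: starts 15:10 at or after Declan ends 15:10 → clear.
Declan overlaps Sana, Omar, Hannah.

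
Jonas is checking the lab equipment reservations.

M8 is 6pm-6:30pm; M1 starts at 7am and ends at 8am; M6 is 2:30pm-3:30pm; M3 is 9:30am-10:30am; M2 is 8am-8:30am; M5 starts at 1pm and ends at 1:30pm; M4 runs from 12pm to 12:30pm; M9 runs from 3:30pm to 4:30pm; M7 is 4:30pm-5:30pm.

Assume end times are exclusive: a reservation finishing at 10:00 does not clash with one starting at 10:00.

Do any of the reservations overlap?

No

Sorted by start: M1, M2, M3, M4, M5, M6, M9, M7, M8.
M2 starts exactly when M1 ends (back-to-back, no overlap) — done with M1.
M3 starts after M2 ends — done with M2.
M4 starts after M3 ends — done with M3.
M5 starts after M4 ends — done with M4.
M6 starts after M5 ends — done with M5.
M9 starts exactly when M6 ends (back-to-back, no overlap) — done with M6.
M7 starts exactly when M9 ends (back-to-back, no overlap) — done with M9.
M8 starts after M7 ends.
Every pair is clear; the schedule has no overlaps.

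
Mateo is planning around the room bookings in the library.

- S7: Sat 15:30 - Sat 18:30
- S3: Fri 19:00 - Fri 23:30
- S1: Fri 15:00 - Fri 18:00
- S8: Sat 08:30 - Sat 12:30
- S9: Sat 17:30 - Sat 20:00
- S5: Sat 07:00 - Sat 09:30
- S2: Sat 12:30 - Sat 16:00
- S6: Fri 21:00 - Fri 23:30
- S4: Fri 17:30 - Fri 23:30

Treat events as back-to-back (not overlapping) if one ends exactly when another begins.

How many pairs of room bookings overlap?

7

Sorted by start: S1, S4, S3, S6, S5, S8, S2, S7, S9.
S4 starts before S1 ends → S1 and S4 overlap.
S3 starts after S1 ends, so S1 has no further overlaps.
S3 starts before S4 ends → S4 and S3 overlap.
S6 starts before S4 ends → S4 and S6 overlap.
S5 starts after S4 ends, so S4 has no further overlaps.
S6 starts before S3 ends → S3 and S6 overlap.
S5 starts after S3 ends, so S3 has no further overlaps.
S5 starts after S6 ends, so S6 has no further overlaps.
S8 starts before S5 ends → S5 and S8 overlap.
S2 starts after S5 ends, so S5 has no further overlaps.
S2 starts exactly when S8 ends (back-to-back, no overlap), so S8 has no further overlaps.
S7 starts before S2 ends → S2 and S7 overlap.
S9 starts after S2 ends.
S9 starts before S7 ends → S7 and S9 overlap.
Overlapping pairs: S1 & S4, S2 & S7, S3 & S4, S3 & S6, S4 & S6, S5 & S8, S7 & S9 — 7 in total.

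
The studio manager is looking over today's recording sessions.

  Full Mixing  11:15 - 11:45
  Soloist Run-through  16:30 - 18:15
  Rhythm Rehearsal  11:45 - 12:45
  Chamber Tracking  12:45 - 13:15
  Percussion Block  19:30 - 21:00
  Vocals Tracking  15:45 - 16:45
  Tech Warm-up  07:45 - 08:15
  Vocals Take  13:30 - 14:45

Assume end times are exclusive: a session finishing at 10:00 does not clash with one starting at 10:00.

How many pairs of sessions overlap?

Check each pair: they overlap iff neither finishes before the other starts.
Sorted by start: Tech Warm-up, Full Mixing, Rhythm Rehearsal, Chamber Tracking, Vocals Take, Vocals Tracking, Soloist Run-through, Percussion Block.
Full Mixing starts after Tech Warm-up ends; Tech Warm-up is clear from here.
Rhythm Rehearsal starts exactly when Full Mixing ends (back-to-back, no overlap); Full Mixing is clear from here.
Chamber Tracking starts exactly when Rhythm Rehearsal ends (back-to-back, no overlap); Rhythm Rehearsal is clear from here.
Vocals Take starts after Chamber Tracking ends; Chamber Tracking is clear from here.
Vocals Tracking starts after Vocals Take ends; Vocals Take is clear from here.
Soloist Run-through starts before Vocals Tracking ends → Vocals Tracking and Soloist Run-through overlap.
Percussion Block starts after Vocals Tracking ends.
Percussion Block starts after Soloist Run-through ends.
Overlapping pairs: Soloist Run-through & Vocals Tracking — 1 in total.

1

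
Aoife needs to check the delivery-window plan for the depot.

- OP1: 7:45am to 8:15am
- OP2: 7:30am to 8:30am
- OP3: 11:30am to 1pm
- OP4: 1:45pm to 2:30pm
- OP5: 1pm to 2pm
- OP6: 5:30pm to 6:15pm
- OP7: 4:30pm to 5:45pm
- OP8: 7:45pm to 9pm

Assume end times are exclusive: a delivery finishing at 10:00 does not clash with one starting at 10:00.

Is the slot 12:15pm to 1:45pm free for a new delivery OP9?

No — it overlaps OP3, OP5

OP2: ends 8:30am at or before OP9 starts 12:15pm → clear.
OP1: ends 8:15am at or before OP9 starts 12:15pm → clear.
OP3: starts 11:30am before OP9 ends 1:45pm, and ends 1pm after OP9 starts 12:15pm → overlap.
OP5: starts 1pm before OP9 ends 1:45pm, and ends 2pm after OP9 starts 12:15pm → overlap.
OP4: starts 1:45pm at or after OP9 ends 1:45pm → clear.
OP7: starts 4:30pm at or after OP9 ends 1:45pm → clear.
OP6: starts 5:30pm at or after OP9 ends 1:45pm → clear.
OP8: starts 7:45pm at or after OP9 ends 1:45pm → clear.
OP9 overlaps OP3, OP5.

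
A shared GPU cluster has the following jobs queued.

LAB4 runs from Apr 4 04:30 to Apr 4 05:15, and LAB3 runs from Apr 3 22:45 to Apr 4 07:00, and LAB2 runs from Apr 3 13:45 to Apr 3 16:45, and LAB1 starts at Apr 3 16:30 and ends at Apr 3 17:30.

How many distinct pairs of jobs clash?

Sorted by start: LAB2, LAB1, LAB3, LAB4.
LAB1 starts before LAB2 ends → LAB2 and LAB1 overlap.
LAB3 starts after LAB2 ends, so LAB2 has no further overlaps.
LAB3 starts after LAB1 ends, so LAB1 has no further overlaps.
LAB4 starts before LAB3 ends → LAB3 and LAB4 overlap.
Overlapping pairs: LAB1 & LAB2, LAB3 & LAB4 — 2 in total.

2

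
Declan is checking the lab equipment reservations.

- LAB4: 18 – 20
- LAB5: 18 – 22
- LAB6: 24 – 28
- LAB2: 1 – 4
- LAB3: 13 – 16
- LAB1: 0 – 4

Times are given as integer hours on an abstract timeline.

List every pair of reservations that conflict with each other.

LAB1 & LAB2, LAB4 & LAB5

Sorted by start: LAB1, LAB2, LAB3, LAB4, LAB5, LAB6.
LAB2 starts before LAB1 ends → LAB1 and LAB2 overlap.
LAB3 starts after LAB1 ends; LAB1 is clear from here.
LAB3 starts after LAB2 ends; LAB2 is clear from here.
LAB4 starts after LAB3 ends; LAB3 is clear from here.
LAB5 starts before LAB4 ends → LAB4 and LAB5 overlap.
LAB6 starts after LAB4 ends.
LAB6 starts after LAB5 ends.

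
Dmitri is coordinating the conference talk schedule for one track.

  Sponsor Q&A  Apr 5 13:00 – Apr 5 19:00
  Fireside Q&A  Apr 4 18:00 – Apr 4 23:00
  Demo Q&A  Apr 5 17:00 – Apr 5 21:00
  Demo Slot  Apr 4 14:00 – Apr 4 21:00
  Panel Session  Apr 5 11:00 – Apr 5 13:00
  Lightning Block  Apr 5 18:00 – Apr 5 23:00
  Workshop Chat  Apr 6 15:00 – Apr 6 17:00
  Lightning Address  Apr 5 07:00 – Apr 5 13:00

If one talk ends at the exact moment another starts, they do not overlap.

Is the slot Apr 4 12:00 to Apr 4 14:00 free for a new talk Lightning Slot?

Yes — the slot is free

Demo Slot: starts Apr 4 14:00 at or after Lightning Slot ends Apr 4 14:00 → clear.
Fireside Q&A: starts Apr 4 18:00 at or after Lightning Slot ends Apr 4 14:00 → clear.
Lightning Address: starts Apr 5 07:00 at or after Lightning Slot ends Apr 4 14:00 → clear.
Panel Session: starts Apr 5 11:00 at or after Lightning Slot ends Apr 4 14:00 → clear.
Sponsor Q&A: starts Apr 5 13:00 at or after Lightning Slot ends Apr 4 14:00 → clear.
Demo Q&A: starts Apr 5 17:00 at or after Lightning Slot ends Apr 4 14:00 → clear.
Lightning Block: starts Apr 5 18:00 at or after Lightning Slot ends Apr 4 14:00 → clear.
Workshop Chat: starts Apr 6 15:00 at or after Lightning Slot ends Apr 4 14:00 → clear.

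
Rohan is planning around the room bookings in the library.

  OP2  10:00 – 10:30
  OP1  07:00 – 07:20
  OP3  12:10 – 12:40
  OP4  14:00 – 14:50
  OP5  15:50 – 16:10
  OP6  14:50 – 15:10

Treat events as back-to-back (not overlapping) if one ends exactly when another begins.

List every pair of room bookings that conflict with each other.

Sorted by start: OP1, OP2, OP3, OP4, OP6, OP5.
OP2 starts after OP1 ends — done with OP1.
OP3 starts after OP2 ends — done with OP2.
OP4 starts after OP3 ends — done with OP3.
OP6 starts exactly when OP4 ends (back-to-back, no overlap) — done with OP4.
OP5 starts after OP6 ends.

none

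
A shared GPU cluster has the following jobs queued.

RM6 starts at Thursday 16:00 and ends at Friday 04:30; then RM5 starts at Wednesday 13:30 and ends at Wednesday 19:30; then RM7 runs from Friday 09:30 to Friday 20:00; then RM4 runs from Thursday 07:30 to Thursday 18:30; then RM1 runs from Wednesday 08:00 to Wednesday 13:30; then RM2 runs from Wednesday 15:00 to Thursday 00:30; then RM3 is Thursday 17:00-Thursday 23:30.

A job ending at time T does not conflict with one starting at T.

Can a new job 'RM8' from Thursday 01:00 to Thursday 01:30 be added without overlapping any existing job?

Yes — the slot is free

RM1: ends Wednesday 13:30 at or before RM8 starts Thursday 01:00 → clear.
RM5: ends Wednesday 19:30 at or before RM8 starts Thursday 01:00 → clear.
RM2: ends Thursday 00:30 at or before RM8 starts Thursday 01:00 → clear.
RM4: starts Thursday 07:30 at or after RM8 ends Thursday 01:30 → clear.
RM6: starts Thursday 16:00 at or after RM8 ends Thursday 01:30 → clear.
RM3: starts Thursday 17:00 at or after RM8 ends Thursday 01:30 → clear.
RM7: starts Friday 09:30 at or after RM8 ends Thursday 01:30 → clear.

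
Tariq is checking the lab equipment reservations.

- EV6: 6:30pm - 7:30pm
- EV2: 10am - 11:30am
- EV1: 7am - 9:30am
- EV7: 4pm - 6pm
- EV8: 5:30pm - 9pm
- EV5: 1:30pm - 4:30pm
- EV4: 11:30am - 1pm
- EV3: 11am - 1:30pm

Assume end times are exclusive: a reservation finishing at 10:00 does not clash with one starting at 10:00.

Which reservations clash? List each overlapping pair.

EV2 & EV3, EV3 & EV4, EV5 & EV7, EV6 & EV8, EV7 & EV8

Sorted by start: EV1, EV2, EV3, EV4, EV5, EV7, EV8, EV6.
EV2 starts after EV1 ends, so nothing later overlaps EV1 either.
EV3 starts before EV2 ends → EV2 and EV3 overlap.
EV4 starts exactly when EV2 ends (back-to-back, no overlap), so nothing later overlaps EV2 either.
EV4 starts before EV3 ends → EV3 and EV4 overlap.
EV5 starts exactly when EV3 ends (back-to-back, no overlap), so nothing later overlaps EV3 either.
EV5 starts after EV4 ends, so nothing later overlaps EV4 either.
EV7 starts before EV5 ends → EV5 and EV7 overlap.
EV8 starts after EV5 ends, so nothing later overlaps EV5 either.
EV8 starts before EV7 ends → EV7 and EV8 overlap.
EV6 starts after EV7 ends.
EV6 starts before EV8 ends → EV8 and EV6 overlap.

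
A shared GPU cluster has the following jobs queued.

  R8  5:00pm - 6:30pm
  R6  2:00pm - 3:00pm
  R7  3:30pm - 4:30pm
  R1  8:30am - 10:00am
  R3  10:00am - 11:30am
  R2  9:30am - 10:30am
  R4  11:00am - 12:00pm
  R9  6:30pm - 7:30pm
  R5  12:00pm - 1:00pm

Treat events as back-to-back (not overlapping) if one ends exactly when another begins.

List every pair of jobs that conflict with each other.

R1 & R2, R2 & R3, R3 & R4

Check each pair: they overlap iff neither finishes before the other starts.
Sorted by start: R1, R2, R3, R4, R5, R6, R7, R8, R9.
R2 starts before R1 ends → R1 and R2 overlap.
R3 starts exactly when R1 ends (back-to-back, no overlap), so R1 has no further overlaps.
R3 starts before R2 ends → R2 and R3 overlap.
R4 starts after R2 ends, so R2 has no further overlaps.
R4 starts before R3 ends → R3 and R4 overlap.
R5 starts after R3 ends, so R3 has no further overlaps.
R5 starts exactly when R4 ends (back-to-back, no overlap), so R4 has no further overlaps.
R6 starts after R5 ends, so R5 has no further overlaps.
R7 starts after R6 ends, so R6 has no further overlaps.
R8 starts after R7 ends, so R7 has no further overlaps.
R9 starts exactly when R8 ends (back-to-back, no overlap).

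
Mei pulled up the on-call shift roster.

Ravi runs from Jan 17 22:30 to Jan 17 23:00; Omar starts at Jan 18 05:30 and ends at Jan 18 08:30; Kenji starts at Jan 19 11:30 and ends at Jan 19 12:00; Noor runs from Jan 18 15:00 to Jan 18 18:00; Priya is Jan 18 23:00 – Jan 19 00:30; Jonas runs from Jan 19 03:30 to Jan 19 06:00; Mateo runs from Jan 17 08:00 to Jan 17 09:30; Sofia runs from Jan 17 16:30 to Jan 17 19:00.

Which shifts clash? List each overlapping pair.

none

Sorted by start: Mateo, Sofia, Ravi, Omar, Noor, Priya, Jonas, Kenji.
Sofia starts after Mateo ends, so nothing later overlaps Mateo either.
Ravi starts after Sofia ends, so nothing later overlaps Sofia either.
Omar starts after Ravi ends, so nothing later overlaps Ravi either.
Noor starts after Omar ends, so nothing later overlaps Omar either.
Priya starts after Noor ends, so nothing later overlaps Noor either.
Jonas starts after Priya ends, so nothing later overlaps Priya either.
Kenji starts after Jonas ends.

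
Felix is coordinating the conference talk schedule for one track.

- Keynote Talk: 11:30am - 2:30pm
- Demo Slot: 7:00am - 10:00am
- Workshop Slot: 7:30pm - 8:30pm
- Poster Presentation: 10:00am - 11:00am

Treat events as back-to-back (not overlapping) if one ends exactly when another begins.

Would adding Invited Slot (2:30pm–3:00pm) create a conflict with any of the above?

Demo Slot: ends 10:00am at or before Invited Slot starts 2:30pm → clear.
Poster Presentation: ends 11:00am at or before Invited Slot starts 2:30pm → clear.
Keynote Talk: ends 2:30pm at or before Invited Slot starts 2:30pm → clear.
Workshop Slot: starts 7:30pm at or after Invited Slot ends 3:00pm → clear.

No — it doesn't clash with anything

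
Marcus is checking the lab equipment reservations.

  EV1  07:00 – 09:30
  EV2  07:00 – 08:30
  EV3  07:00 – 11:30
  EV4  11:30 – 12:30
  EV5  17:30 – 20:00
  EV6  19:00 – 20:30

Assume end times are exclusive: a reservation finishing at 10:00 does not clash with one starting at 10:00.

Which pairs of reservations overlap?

Sorted by start: EV1, EV2, EV3, EV4, EV5, EV6.
EV2 starts before EV1 ends → EV1 and EV2 overlap.
EV3 starts before EV1 ends → EV1 and EV3 overlap.
EV4 starts after EV1 ends, so EV1 has no further overlaps.
EV3 starts before EV2 ends → EV2 and EV3 overlap.
EV4 starts after EV2 ends, so EV2 has no further overlaps.
EV4 starts exactly when EV3 ends (back-to-back, no overlap), so EV3 has no further overlaps.
EV5 starts after EV4 ends, so EV4 has no further overlaps.
EV6 starts before EV5 ends → EV5 and EV6 overlap.

EV1 & EV2, EV1 & EV3, EV2 & EV3, EV5 & EV6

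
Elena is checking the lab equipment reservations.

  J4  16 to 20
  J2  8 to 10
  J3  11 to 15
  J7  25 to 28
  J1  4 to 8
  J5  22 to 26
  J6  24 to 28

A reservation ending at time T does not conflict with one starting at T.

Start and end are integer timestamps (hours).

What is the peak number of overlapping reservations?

Sort all start/end points and keep a running count:
4 start J1 → 1
8 end J1 → 0
8 start J2 → 1
10 end J2 → 0
11 start J3 → 1
15 end J3 → 0
16 start J4 → 1
20 end J4 → 0
22 start J5 → 1
24 start J6 → 2
25 start J7 → 3
26 end J5 → 2
28 end J6 → 1
28 end J7 → 0
Peak is 3, at 25 (J5, J6, J7).

3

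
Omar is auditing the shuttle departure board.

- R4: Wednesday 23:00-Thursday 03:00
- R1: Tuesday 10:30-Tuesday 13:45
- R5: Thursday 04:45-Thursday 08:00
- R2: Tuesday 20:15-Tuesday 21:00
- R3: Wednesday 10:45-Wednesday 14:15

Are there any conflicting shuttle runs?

No

Check each pair: they overlap iff neither finishes before the other starts.
Sorted by start: R1, R2, R3, R4, R5.
R2 starts after R1 ends, so R1 has no further overlaps.
R3 starts after R2 ends, so R2 has no further overlaps.
R4 starts after R3 ends, so R3 has no further overlaps.
R5 starts after R4 ends.
Every pair is clear; the schedule has no overlaps.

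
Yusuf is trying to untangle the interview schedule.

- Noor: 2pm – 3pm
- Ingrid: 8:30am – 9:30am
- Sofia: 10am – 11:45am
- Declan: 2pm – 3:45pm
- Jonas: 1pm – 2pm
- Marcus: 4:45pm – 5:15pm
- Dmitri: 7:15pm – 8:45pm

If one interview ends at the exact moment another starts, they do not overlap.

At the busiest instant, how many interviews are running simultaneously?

Sort all start/end points and keep a running count:
8:30am start Ingrid → 1
9:30am end Ingrid → 0
10am start Sofia → 1
11:45am end Sofia → 0
1pm start Jonas → 1
2pm end Jonas → 0
2pm start Declan → 1
2pm start Noor → 2
3pm end Noor → 1
3:45pm end Declan → 0
4:45pm start Marcus → 1
5:15pm end Marcus → 0
7:15pm start Dmitri → 1
8:45pm end Dmitri → 0
Peak is 2, at 2pm (Declan, Noor).

2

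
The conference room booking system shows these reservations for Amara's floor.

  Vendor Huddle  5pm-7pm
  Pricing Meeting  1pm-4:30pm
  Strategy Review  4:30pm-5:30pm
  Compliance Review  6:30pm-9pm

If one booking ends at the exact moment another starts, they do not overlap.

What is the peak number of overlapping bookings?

Sort all start/end points and keep a running count:
1pm start Pricing Meeting → 1
4:30pm end Pricing Meeting → 0
4:30pm start Strategy Review → 1
5pm start Vendor Huddle → 2
5:30pm end Strategy Review → 1
6:30pm start Compliance Review → 2
7pm end Vendor Huddle → 1
9pm end Compliance Review → 0
Peak is 2, at 5pm (Strategy Review, Vendor Huddle).

2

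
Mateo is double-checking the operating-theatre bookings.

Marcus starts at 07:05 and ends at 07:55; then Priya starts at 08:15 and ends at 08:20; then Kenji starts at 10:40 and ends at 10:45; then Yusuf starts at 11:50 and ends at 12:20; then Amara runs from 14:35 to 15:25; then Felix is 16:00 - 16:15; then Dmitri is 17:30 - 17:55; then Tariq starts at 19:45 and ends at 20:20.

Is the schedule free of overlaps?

Yes

Check each pair: they overlap iff neither finishes before the other starts.
Sorted by start: Marcus, Priya, Kenji, Yusuf, Amara, Felix, Dmitri, Tariq.
Priya starts after Marcus ends; Marcus is clear from here.
Kenji starts after Priya ends; Priya is clear from here.
Yusuf starts after Kenji ends; Kenji is clear from here.
Amara starts after Yusuf ends; Yusuf is clear from here.
Felix starts after Amara ends; Amara is clear from here.
Dmitri starts after Felix ends; Felix is clear from here.
Tariq starts after Dmitri ends.
Every pair is clear; the schedule has no overlaps.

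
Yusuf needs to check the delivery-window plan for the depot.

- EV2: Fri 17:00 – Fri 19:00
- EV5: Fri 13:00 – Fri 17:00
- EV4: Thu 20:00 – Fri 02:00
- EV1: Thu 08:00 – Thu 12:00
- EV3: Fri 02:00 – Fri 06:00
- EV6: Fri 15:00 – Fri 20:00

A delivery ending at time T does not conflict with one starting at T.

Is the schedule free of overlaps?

Sorted by start: EV1, EV4, EV3, EV5, EV6, EV2.
EV4 starts after EV1 ends — done with EV1.
EV3 starts exactly when EV4 ends (back-to-back, no overlap) — done with EV4.
EV5 starts after EV3 ends — done with EV3.
EV6 starts before EV5 ends → EV5 and EV6 overlap.
That's a conflict, so the schedule is not conflict-free.

No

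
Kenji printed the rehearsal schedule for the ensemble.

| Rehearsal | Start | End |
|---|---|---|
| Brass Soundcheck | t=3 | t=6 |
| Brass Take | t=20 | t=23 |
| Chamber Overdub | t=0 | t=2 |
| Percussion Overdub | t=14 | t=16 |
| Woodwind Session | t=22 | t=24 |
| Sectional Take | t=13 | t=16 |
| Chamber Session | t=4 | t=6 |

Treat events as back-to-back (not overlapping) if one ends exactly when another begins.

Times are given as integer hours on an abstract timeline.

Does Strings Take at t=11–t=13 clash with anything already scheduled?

Chamber Overdub: ends t=2 at or before Strings Take starts t=11 → clear.
Brass Soundcheck: ends t=6 at or before Strings Take starts t=11 → clear.
Chamber Session: ends t=6 at or before Strings Take starts t=11 → clear.
Sectional Take: starts t=13 at or after Strings Take ends t=13 → clear.
Percussion Overdub: starts t=14 at or after Strings Take ends t=13 → clear.
Brass Take: starts t=20 at or after Strings Take ends t=13 → clear.
Woodwind Session: starts t=22 at or after Strings Take ends t=13 → clear.

No — it doesn't clash with anything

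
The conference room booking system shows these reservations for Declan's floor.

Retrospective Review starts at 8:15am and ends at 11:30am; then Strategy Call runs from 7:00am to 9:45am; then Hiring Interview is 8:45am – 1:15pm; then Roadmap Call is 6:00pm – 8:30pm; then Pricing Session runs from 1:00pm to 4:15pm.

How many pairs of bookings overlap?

4

Sorted by start: Strategy Call, Retrospective Review, Hiring Interview, Pricing Session, Roadmap Call.
Retrospective Review starts before Strategy Call ends → Strategy Call and Retrospective Review overlap.
Hiring Interview starts before Strategy Call ends → Strategy Call and Hiring Interview overlap.
Pricing Session starts after Strategy Call ends; Strategy Call is clear from here.
Hiring Interview starts before Retrospective Review ends → Retrospective Review and Hiring Interview overlap.
Pricing Session starts after Retrospective Review ends; Retrospective Review is clear from here.
Pricing Session starts before Hiring Interview ends → Hiring Interview and Pricing Session overlap.
Roadmap Call starts after Hiring Interview ends.
Roadmap Call starts after Pricing Session ends.
Overlapping pairs: Hiring Interview & Pricing Session, Hiring Interview & Retrospective Review, Hiring Interview & Strategy Call, Retrospective Review & Strategy Call — 4 in total.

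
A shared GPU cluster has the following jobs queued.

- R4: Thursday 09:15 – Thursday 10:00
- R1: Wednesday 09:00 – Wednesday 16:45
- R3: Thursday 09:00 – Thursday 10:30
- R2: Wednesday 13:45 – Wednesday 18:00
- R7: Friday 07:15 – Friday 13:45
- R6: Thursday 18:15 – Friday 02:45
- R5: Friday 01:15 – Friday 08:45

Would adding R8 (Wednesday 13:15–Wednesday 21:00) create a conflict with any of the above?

R1: starts Wednesday 09:00 before R8 ends Wednesday 21:00, and ends Wednesday 16:45 after R8 starts Wednesday 13:15 → overlap.
R2: starts Wednesday 13:45 before R8 ends Wednesday 21:00, and ends Wednesday 18:00 after R8 starts Wednesday 13:15 → overlap.
R3: starts Thursday 09:00 at or after R8 ends Wednesday 21:00 → clear.
R4: starts Thursday 09:15 at or after R8 ends Wednesday 21:00 → clear.
R6: starts Thursday 18:15 at or after R8 ends Wednesday 21:00 → clear.
R5: starts Friday 01:15 at or after R8 ends Wednesday 21:00 → clear.
R7: starts Friday 07:15 at or after R8 ends Wednesday 21:00 → clear.
R8 overlaps R1, R2.

Yes — it overlaps R1, R2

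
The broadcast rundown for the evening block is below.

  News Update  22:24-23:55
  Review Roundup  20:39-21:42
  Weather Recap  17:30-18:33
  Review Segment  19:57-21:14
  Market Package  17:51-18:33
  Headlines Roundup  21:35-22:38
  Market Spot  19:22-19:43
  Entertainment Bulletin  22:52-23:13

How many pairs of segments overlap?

Sorted by start: Weather Recap, Market Package, Market Spot, Review Segment, Review Roundup, Headlines Roundup, News Update, Entertainment Bulletin.
Market Package starts before Weather Recap ends → Weather Recap and Market Package overlap.
Market Spot starts after Weather Recap ends — done with Weather Recap.
Market Spot starts after Market Package ends — done with Market Package.
Review Segment starts after Market Spot ends — done with Market Spot.
Review Roundup starts before Review Segment ends → Review Segment and Review Roundup overlap.
Headlines Roundup starts after Review Segment ends — done with Review Segment.
Headlines Roundup starts before Review Roundup ends → Review Roundup and Headlines Roundup overlap.
News Update starts after Review Roundup ends — done with Review Roundup.
News Update starts before Headlines Roundup ends → Headlines Roundup and News Update overlap.
Entertainment Bulletin starts after Headlines Roundup ends.
Entertainment Bulletin starts before News Update ends → News Update and Entertainment Bulletin overlap.
Overlapping pairs: Entertainment Bulletin & News Update, Headlines Roundup & News Update, Headlines Roundup & Review Roundup, Market Package & Weather Recap, Review Roundup & Review Segment — 5 in total.

5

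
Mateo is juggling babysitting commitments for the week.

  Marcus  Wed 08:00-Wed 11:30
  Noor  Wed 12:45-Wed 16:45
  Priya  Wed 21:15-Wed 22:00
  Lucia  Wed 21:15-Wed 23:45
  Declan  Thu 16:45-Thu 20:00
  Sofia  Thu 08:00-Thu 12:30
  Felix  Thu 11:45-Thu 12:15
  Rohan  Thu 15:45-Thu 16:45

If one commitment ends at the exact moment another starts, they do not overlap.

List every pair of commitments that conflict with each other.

Sorted by start: Marcus, Noor, Priya, Lucia, Sofia, Felix, Rohan, Declan.
Noor starts after Marcus ends, so Marcus has no further overlaps.
Priya starts after Noor ends, so Noor has no further overlaps.
Lucia starts before Priya ends → Priya and Lucia overlap.
Sofia starts after Priya ends, so Priya has no further overlaps.
Sofia starts after Lucia ends, so Lucia has no further overlaps.
Felix starts before Sofia ends → Sofia and Felix overlap.
Rohan starts after Sofia ends, so Sofia has no further overlaps.
Rohan starts after Felix ends, so Felix has no further overlaps.
Declan starts exactly when Rohan ends (back-to-back, no overlap).

Felix & Sofia, Lucia & Priya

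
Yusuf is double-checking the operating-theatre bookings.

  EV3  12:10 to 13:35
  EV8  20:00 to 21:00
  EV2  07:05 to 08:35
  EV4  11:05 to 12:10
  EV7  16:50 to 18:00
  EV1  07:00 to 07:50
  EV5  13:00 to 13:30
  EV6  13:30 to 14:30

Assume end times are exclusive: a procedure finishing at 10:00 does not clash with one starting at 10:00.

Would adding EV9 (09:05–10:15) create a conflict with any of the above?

EV1: ends 07:50 at or before EV9 starts 09:05 → clear.
EV2: ends 08:35 at or before EV9 starts 09:05 → clear.
EV4: starts 11:05 at or after EV9 ends 10:15 → clear.
EV3: starts 12:10 at or after EV9 ends 10:15 → clear.
EV5: starts 13:00 at or after EV9 ends 10:15 → clear.
EV6: starts 13:30 at or after EV9 ends 10:15 → clear.
EV7: starts 16:50 at or after EV9 ends 10:15 → clear.
EV8: starts 20:00 at or after EV9 ends 10:15 → clear.

No — it doesn't clash with anything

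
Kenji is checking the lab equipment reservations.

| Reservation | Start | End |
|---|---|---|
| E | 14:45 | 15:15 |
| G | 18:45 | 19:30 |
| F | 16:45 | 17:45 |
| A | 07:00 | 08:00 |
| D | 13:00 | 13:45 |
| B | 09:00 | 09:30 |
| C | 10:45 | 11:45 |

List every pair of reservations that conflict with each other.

no conflicts

Two intervals overlap when each starts before the other ends.
Sorted by start: A, B, C, D, E, F, G.
B starts after A ends, so nothing later overlaps A either.
C starts after B ends, so nothing later overlaps B either.
D starts after C ends, so nothing later overlaps C either.
E starts after D ends, so nothing later overlaps D either.
F starts after E ends, so nothing later overlaps E either.
G starts after F ends.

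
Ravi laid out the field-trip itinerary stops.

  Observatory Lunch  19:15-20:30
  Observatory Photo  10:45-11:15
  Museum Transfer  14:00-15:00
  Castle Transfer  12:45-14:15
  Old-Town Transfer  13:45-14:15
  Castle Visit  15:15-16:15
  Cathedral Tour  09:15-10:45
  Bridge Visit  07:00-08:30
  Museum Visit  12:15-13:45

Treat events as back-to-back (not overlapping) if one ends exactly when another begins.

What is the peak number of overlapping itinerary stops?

Walk through starts and ends in time order (an end at T is processed before a start at T):
07:00 start Bridge Visit → 1
08:30 end Bridge Visit → 0
09:15 start Cathedral Tour → 1
10:45 end Cathedral Tour → 0
10:45 start Observatory Photo → 1
11:15 end Observatory Photo → 0
12:15 start Museum Visit → 1
12:45 start Castle Transfer → 2
13:45 end Museum Visit → 1
13:45 start Old-Town Transfer → 2
14:00 start Museum Transfer → 3
14:15 end Castle Transfer → 2
14:15 end Old-Town Transfer → 1
15:00 end Museum Transfer → 0
15:15 start Castle Visit → 1
16:15 end Castle Visit → 0
19:15 start Observatory Lunch → 1
20:30 end Observatory Lunch → 0
Peak is 3, at 14:00 (Castle Transfer, Museum Transfer, Old-Town Transfer).

3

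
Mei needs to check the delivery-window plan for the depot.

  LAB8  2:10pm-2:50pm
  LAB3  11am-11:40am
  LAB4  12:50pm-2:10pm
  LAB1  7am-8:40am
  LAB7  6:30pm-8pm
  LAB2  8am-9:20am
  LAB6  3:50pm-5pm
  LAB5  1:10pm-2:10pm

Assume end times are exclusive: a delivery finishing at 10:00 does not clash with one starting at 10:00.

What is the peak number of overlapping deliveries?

Walk through starts and ends in time order (an end at T is processed before a start at T):
7am start LAB1 → 1
8am start LAB2 → 2
8:40am end LAB1 → 1
9:20am end LAB2 → 0
11am start LAB3 → 1
11:40am end LAB3 → 0
12:50pm start LAB4 → 1
1:10pm start LAB5 → 2
2:10pm end LAB4 → 1
2:10pm end LAB5 → 0
2:10pm start LAB8 → 1
2:50pm end LAB8 → 0
3:50pm start LAB6 → 1
5pm end LAB6 → 0
6:30pm start LAB7 → 1
8pm end LAB7 → 0
Peak is 2, at 8am (LAB1, LAB2).

2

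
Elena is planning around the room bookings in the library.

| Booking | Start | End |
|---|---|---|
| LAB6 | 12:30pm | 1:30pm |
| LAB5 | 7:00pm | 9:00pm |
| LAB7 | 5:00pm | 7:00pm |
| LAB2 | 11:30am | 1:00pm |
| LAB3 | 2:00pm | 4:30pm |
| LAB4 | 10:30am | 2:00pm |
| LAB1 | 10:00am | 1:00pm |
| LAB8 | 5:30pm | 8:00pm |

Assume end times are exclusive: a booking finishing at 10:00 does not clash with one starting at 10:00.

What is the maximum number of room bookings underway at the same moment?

Walk through starts and ends in time order (an end at T is processed before a start at T):
10:00am start LAB1 → 1
10:30am start LAB4 → 2
11:30am start LAB2 → 3
12:30pm start LAB6 → 4
1:00pm end LAB1 → 3
1:00pm end LAB2 → 2
1:30pm end LAB6 → 1
2:00pm end LAB4 → 0
2:00pm start LAB3 → 1
4:30pm end LAB3 → 0
5:00pm start LAB7 → 1
5:30pm start LAB8 → 2
7:00pm end LAB7 → 1
7:00pm start LAB5 → 2
8:00pm end LAB8 → 1
9:00pm end LAB5 → 0
Peak is 4, at 12:30pm (LAB1, LAB2, LAB4, LAB6).

4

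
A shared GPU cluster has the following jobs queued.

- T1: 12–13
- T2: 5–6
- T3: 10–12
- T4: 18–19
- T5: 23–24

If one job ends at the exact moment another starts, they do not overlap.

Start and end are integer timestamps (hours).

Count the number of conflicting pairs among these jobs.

0

Check each pair: they overlap iff neither finishes before the other starts.
Sorted by start: T2, T3, T1, T4, T5.
T3 starts after T2 ends, so nothing later overlaps T2 either.
T1 starts exactly when T3 ends (back-to-back, no overlap), so nothing later overlaps T3 either.
T4 starts after T1 ends, so nothing later overlaps T1 either.
T5 starts after T4 ends.
No pair overlaps.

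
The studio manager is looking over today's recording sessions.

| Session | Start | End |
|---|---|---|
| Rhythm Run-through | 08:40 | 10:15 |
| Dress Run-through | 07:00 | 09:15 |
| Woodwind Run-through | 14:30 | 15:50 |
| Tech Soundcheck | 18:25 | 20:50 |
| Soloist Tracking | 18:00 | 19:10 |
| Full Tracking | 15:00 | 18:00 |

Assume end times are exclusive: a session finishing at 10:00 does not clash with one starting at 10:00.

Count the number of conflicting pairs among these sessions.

Sorted by start: Dress Run-through, Rhythm Run-through, Woodwind Run-through, Full Tracking, Soloist Tracking, Tech Soundcheck.
Rhythm Run-through starts before Dress Run-through ends → Dress Run-through and Rhythm Run-through overlap.
Woodwind Run-through starts after Dress Run-through ends, so nothing later overlaps Dress Run-through either.
Woodwind Run-through starts after Rhythm Run-through ends, so nothing later overlaps Rhythm Run-through either.
Full Tracking starts before Woodwind Run-through ends → Woodwind Run-through and Full Tracking overlap.
Soloist Tracking starts after Woodwind Run-through ends, so nothing later overlaps Woodwind Run-through either.
Soloist Tracking starts exactly when Full Tracking ends (back-to-back, no overlap), so nothing later overlaps Full Tracking either.
Tech Soundcheck starts before Soloist Tracking ends → Soloist Tracking and Tech Soundcheck overlap.
Overlapping pairs: Dress Run-through & Rhythm Run-through, Full Tracking & Woodwind Run-through, Soloist Tracking & Tech Soundcheck — 3 in total.

3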